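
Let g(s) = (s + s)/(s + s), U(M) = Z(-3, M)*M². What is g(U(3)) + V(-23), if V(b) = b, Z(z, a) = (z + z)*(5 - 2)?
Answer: -22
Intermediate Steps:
Z(z, a) = 6*z (Z(z, a) = (2*z)*3 = 6*z)
U(M) = -18*M² (U(M) = (6*(-3))*M² = -18*M²)
g(s) = 1 (g(s) = (2*s)/((2*s)) = (2*s)*(1/(2*s)) = 1)
g(U(3)) + V(-23) = 1 - 23 = -22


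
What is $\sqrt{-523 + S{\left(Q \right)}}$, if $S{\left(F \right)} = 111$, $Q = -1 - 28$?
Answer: $2 i \sqrt{103} \approx 20.298 i$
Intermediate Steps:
$Q = -29$ ($Q = -1 - 28 = -29$)
$\sqrt{-523 + S{\left(Q \right)}} = \sqrt{-523 + 111} = \sqrt{-412} = 2 i \sqrt{103}$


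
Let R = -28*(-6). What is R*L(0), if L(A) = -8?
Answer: -1344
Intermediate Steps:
R = 168
R*L(0) = 168*(-8) = -1344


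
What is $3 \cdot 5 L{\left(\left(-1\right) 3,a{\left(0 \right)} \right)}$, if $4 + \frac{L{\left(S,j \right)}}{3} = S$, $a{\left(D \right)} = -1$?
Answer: $-315$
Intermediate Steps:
$L{\left(S,j \right)} = -12 + 3 S$
$3 \cdot 5 L{\left(\left(-1\right) 3,a{\left(0 \right)} \right)} = 3 \cdot 5 \left(-12 + 3 \left(\left(-1\right) 3\right)\right) = 15 \left(-12 + 3 \left(-3\right)\right) = 15 \left(-12 - 9\right) = 15 \left(-21\right) = -315$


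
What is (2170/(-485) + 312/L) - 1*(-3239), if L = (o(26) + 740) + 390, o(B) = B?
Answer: 90681027/28033 ≈ 3234.8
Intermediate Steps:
L = 1156 (L = (26 + 740) + 390 = 766 + 390 = 1156)
(2170/(-485) + 312/L) - 1*(-3239) = (2170/(-485) + 312/1156) - 1*(-3239) = (2170*(-1/485) + 312*(1/1156)) + 3239 = (-434/97 + 78/289) + 3239 = -117860/28033 + 3239 = 90681027/28033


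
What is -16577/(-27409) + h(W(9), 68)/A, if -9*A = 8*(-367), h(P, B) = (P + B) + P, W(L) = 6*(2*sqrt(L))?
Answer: 20801353/20118206 ≈ 1.0340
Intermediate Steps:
W(L) = 12*sqrt(L)
h(P, B) = B + 2*P (h(P, B) = (B + P) + P = B + 2*P)
A = 2936/9 (A = -8*(-367)/9 = -1/9*(-2936) = 2936/9 ≈ 326.22)
-16577/(-27409) + h(W(9), 68)/A = -16577/(-27409) + (68 + 2*(12*sqrt(9)))/(2936/9) = -16577*(-1/27409) + (68 + 2*(12*3))*(9/2936) = 16577/27409 + (68 + 2*36)*(9/2936) = 16577/27409 + (68 + 72)*(9/2936) = 16577/27409 + 140*(9/2936) = 16577/27409 + 315/734 = 20801353/20118206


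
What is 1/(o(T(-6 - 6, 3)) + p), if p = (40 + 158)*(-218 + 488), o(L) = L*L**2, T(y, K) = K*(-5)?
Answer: 1/50085 ≈ 1.9966e-5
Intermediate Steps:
T(y, K) = -5*K
o(L) = L**3
p = 53460 (p = 198*270 = 53460)
1/(o(T(-6 - 6, 3)) + p) = 1/((-5*3)**3 + 53460) = 1/((-15)**3 + 53460) = 1/(-3375 + 53460) = 1/50085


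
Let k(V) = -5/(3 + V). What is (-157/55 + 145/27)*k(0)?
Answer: -3736/891 ≈ -4.1930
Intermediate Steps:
(-157/55 + 145/27)*k(0) = (-157/55 + 145/27)*(-5/(3 + 0)) = (-157*1/55 + 145*(1/27))*(-5/3) = (-157/55 + 145/27)*(-5*⅓) = (3736/1485)*(-5/3) = -3736/891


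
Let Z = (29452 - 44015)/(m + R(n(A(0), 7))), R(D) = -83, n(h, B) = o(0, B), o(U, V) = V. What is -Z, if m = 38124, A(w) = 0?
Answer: 14563/38041 ≈ 0.38282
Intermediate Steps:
n(h, B) = B
Z = -14563/38041 (Z = (29452 - 44015)/(38124 - 83) = -14563/38041 ≈ -0.38282)
-Z = -1*(-14563/38041) = 14563/38041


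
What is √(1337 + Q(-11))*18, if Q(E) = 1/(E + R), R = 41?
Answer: 3*√1203330/5 ≈ 658.18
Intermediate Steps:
Q(E) = 1/(41 + E) (Q(E) = 1/(E + 41) = 1/(41 + E))
√(1337 + Q(-11))*18 = √(1337 + 1/(41 - 11))*18 = √(1337 + 1/30)*18 = √(40111/30)*18 = (√1203330/30)*18 = 3*√1203330/5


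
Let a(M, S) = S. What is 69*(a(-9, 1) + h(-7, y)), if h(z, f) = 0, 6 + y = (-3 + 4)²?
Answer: 69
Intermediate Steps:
y = -5 (y = -6 + (-3 + 4)² = -6 + 1² = -6 + 1 = -5)
69*(a(-9, 1) + h(-7, y)) = 69*(1 + 0) = 69*1 = 69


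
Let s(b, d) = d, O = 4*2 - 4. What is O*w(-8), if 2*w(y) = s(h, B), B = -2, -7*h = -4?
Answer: -4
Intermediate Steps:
O = 4 (O = 8 - 4 = 4)
h = 4/7 (h = -⅐*(-4) = 4/7 ≈ 0.57143)
w(y) = -1 (w(y) = (½)*(-2) = -1)
O*w(-8) = 4*(-1) = -4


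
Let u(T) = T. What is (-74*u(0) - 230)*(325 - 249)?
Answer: -17480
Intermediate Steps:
(-74*u(0) - 230)*(325 - 249) = (-74*0 - 230)*(325 - 249) = (0 - 230)*76 = -230*76 = -17480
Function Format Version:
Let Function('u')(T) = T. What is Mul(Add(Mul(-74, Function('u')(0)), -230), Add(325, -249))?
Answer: -17480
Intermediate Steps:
Mul(Add(Mul(-74, Function('u')(0)), -230), Add(325, -249)) = Mul(Add(Mul(-74, 0), -230), Add(325, -249)) = Mul(Add(0, -230), 76) = Mul(-230, 76) = -17480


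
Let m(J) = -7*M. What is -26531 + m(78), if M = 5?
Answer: -26566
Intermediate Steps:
m(J) = -35 (m(J) = -7*5 = -35)
-26531 + m(78) = -26531 - 35 = -26566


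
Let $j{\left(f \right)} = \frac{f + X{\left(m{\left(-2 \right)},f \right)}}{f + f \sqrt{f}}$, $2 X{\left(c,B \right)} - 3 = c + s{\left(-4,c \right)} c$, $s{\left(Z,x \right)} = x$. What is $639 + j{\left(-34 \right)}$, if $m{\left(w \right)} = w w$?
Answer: $\frac{304173}{476} - \frac{9 i \sqrt{34}}{476} \approx 639.02 - 0.11025 i$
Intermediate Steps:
$m{\left(w \right)} = w^{2}$
$X{\left(c,B \right)} = \frac{3}{2} + \frac{c}{2} + \frac{c^{2}}{2}$ ($X{\left(c,B \right)} = \frac{3}{2} + \frac{c + c c}{2} = \frac{3}{2} + \frac{c + c^{2}}{2} = \frac{3}{2} + \left(\frac{c}{2} + \frac{c^{2}}{2}\right) = \frac{3}{2} + \frac{c}{2} + \frac{c^{2}}{2}$)
$j{\left(f \right)} = \frac{\frac{23}{2} + f}{f + f^{\frac{3}{2}}}$ ($j{\left(f \right)} = \frac{f + \left(\frac{3}{2} + \frac{\left(-2\right)^{2}}{2} + \frac{\left(\left(-2\right)^{2}\right)^{2}}{2}\right)}{f + f \sqrt{f}} = \frac{f + \left(\frac{3}{2} + \frac{1}{2} \cdot 4 + \frac{4^{2}}{2}\right)}{f + f^{\frac{3}{2}}} = \frac{f + \left(\frac{3}{2} + 2 + \frac{1}{2} \cdot 16\right)}{f + f^{\frac{3}{2}}} = \frac{f + \left(\frac{3}{2} + 2 + 8\right)}{f + f^{\frac{3}{2}}} = \frac{f + \frac{23}{2}}{f + f^{\frac{3}{2}}} = \frac{\frac{23}{2} + f}{f + f^{\frac{3}{2}}}$)
$639 + j{\left(-34 \right)} = 639 + \frac{\frac{23}{2} - 34}{-34 + \left(-34\right)^{\frac{3}{2}}} = 639 + \frac{1}{-34 - 34 i \sqrt{34}} \left(- \frac{45}{2}\right) = 639 - \frac{45}{2 \left(-34 - 34 i \sqrt{34}\right)}$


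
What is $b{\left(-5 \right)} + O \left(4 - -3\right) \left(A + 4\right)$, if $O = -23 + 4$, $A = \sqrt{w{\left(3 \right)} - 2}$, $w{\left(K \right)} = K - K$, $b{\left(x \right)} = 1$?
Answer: $-531 - 133 i \sqrt{2} \approx -531.0 - 188.09 i$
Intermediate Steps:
$w{\left(K \right)} = 0$
$A = i \sqrt{2}$ ($A = \sqrt{0 - 2} = \sqrt{-2} = i \sqrt{2} \approx 1.4142 i$)
$O = -19$
$b{\left(-5 \right)} + O \left(4 - -3\right) \left(A + 4\right) = 1 - 19 \left(4 - -3\right) \left(i \sqrt{2} + 4\right) = 1 - 19 \left(4 + 3\right) \left(4 + i \sqrt{2}\right) = 1 - 19 \cdot 7 \left(4 + i \sqrt{2}\right) = 1 - 19 \left(28 + 7 i \sqrt{2}\right) = 1 - \left(532 + 133 i \sqrt{2}\right) = -531 - 133 i \sqrt{2}$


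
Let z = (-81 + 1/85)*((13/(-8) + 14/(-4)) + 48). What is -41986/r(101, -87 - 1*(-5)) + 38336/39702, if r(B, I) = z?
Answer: 21857688932/1674014979 ≈ 13.057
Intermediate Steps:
z = -590303/170 (z = (-81 + 1/85)*((13*(-⅛) + 14*(-¼)) + 48) = -6884*((-13/8 - 7/2) + 48)/85 = -6884*(-41/8 + 48)/85 = -6884/85*343/8 = -590303/170 ≈ -3472.4)
r(B, I) = -590303/170
-41986/r(101, -87 - 1*(-5)) + 38336/39702 = -41986/(-590303/170) + 38336/39702 = -41986*(-170/590303) + 38336*(1/39702) = 1019660/84329 + 19168/19851 = 21857688932/1674014979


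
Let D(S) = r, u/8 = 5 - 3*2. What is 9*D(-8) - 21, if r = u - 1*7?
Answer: -156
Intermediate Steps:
u = -8 (u = 8*(5 - 3*2) = 8*(5 - 6) = 8*(-1) = -8)
r = -15 (r = -8 - 1*7 = -8 - 7 = -15)
D(S) = -15
9*D(-8) - 21 = 9*(-15) - 21 = -135 - 21 = -156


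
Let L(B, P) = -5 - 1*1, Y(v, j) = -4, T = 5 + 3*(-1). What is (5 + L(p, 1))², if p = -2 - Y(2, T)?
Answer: 1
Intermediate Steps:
T = 2 (T = 5 - 3 = 2)
p = 2 (p = -2 - 1*(-4) = -2 + 4 = 2)
L(B, P) = -6 (L(B, P) = -5 - 1 = -6)
(5 + L(p, 1))² = (5 - 6)² = (-1)² = 1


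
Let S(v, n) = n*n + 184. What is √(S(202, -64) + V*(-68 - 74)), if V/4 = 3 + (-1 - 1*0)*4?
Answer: 4*√303 ≈ 69.628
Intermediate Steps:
S(v, n) = 184 + n² (S(v, n) = n² + 184 = 184 + n²)
V = -4 (V = 4*(3 + (-1 - 1*0)*4) = 4*(3 + (-1 + 0)*4) = 4*(3 - 1*4) = 4*(3 - 4) = 4*(-1) = -4)
√(S(202, -64) + V*(-68 - 74)) = √((184 + (-64)²) - 4*(-68 - 74)) = √((184 + 4096) - 4*(-142)) = √(4280 + 568) = √4848 = 4*√303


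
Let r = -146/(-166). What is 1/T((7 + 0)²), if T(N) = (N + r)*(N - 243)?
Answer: -83/803160 ≈ -0.00010334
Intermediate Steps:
r = 73/83 (r = -146*(-1/166) = 73/83 ≈ 0.87952)
T(N) = (-243 + N)*(73/83 + N) (T(N) = (N + 73/83)*(N - 243) = (73/83 + N)*(-243 + N) = (-243 + N)*(73/83 + N))
1/T((7 + 0)²) = 1/(-17739/83 + ((7 + 0)²)² - 20096*(7 + 0)²/83) = 1/(-17739/83 + (7²)² - 20096/83*7²) = 1/(-17739/83 + 49² - 20096/83*49) = 1/(-17739/83 + 2401 - 984704/83) = 1/(-803160/83) = -83/803160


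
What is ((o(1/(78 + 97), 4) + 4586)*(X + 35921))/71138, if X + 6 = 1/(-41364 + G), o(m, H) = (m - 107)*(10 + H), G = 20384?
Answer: 29085726078099/18655940500 ≈ 1559.1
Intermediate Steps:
o(m, H) = (-107 + m)*(10 + H)
X = -125881/20980 (X = -6 + 1/(-41364 + 20384) = -6 + 1/(-20980) = -6 - 1/20980 = -125881/20980 ≈ -6.0000)
((o(1/(78 + 97), 4) + 4586)*(X + 35921))/71138 = (((-1070 - 107*4 + 10/(78 + 97) + 4/(78 + 97)) + 4586)*(-125881/20980 + 35921))/71138 = (((-1070 - 428 + 10/175 + 4/175) + 4586)*(753496699/20980))*(1/71138) = (((-1070 - 428 + 10*(1/175) + 4*(1/175)) + 4586)*(753496699/20980))*(1/71138) = (((-1070 - 428 + 2/35 + 4/175) + 4586)*(753496699/20980))*(1/71138) = ((-37448/25 + 4586)*(753496699/20980))*(1/71138) = ((77202/25)*(753496699/20980))*(1/71138) = (29085726078099/262250)*(1/71138) = 29085726078099/18655940500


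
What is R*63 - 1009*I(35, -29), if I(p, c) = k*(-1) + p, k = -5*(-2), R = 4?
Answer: -24973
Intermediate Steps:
k = 10
I(p, c) = -10 + p (I(p, c) = 10*(-1) + p = -10 + p)
R*63 - 1009*I(35, -29) = 4*63 - 1009*(-10 + 35) = 252 - 1009*25 = 252 - 25225 = -24973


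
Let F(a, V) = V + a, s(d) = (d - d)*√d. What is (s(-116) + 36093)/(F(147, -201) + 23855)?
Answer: 36093/23801 ≈ 1.5164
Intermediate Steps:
s(d) = 0 (s(d) = 0*√d = 0)
(s(-116) + 36093)/(F(147, -201) + 23855) = (0 + 36093)/((-201 + 147) + 23855) = 36093/(-54 + 23855) = 36093/23801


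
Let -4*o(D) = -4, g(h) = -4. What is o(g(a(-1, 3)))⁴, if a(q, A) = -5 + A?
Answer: 1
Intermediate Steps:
o(D) = 1 (o(D) = -¼*(-4) = 1)
o(g(a(-1, 3)))⁴ = 1⁴ = 1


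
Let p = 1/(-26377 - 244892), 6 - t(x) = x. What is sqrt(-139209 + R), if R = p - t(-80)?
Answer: 2*I*sqrt(31636676256811)/30141 ≈ 373.22*I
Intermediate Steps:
t(x) = 6 - x
p = -1/271269 (p = 1/(-271269) = -1/271269 ≈ -3.6864e-6)
R = -23329135/271269 (R = -1/271269 - (6 - 1*(-80)) = -1/271269 - (6 + 80) = -1/271269 - 1*86 = -1/271269 - 86 = -23329135/271269 ≈ -86.000)
sqrt(-139209 + R) = sqrt(-139209 - 23329135/271269) = sqrt(-37786415356/271269) = 2*I*sqrt(31636676256811)/30141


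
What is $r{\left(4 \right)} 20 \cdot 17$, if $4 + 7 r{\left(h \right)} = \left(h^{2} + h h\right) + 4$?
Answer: $\frac{10880}{7} \approx 1554.3$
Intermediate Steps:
$r{\left(h \right)} = \frac{2 h^{2}}{7}$ ($r{\left(h \right)} = - \frac{4}{7} + \frac{\left(h^{2} + h h\right) + 4}{7} = - \frac{4}{7} + \frac{\left(h^{2} + h^{2}\right) + 4}{7} = - \frac{4}{7} + \frac{2 h^{2} + 4}{7} = - \frac{4}{7} + \frac{4 + 2 h^{2}}{7} = - \frac{4}{7} + \left(\frac{4}{7} + \frac{2 h^{2}}{7}\right) = \frac{2 h^{2}}{7}$)
$r{\left(4 \right)} 20 \cdot 17 = \frac{2 \cdot 4^{2}}{7} \cdot 20 \cdot 17 = \frac{2}{7} \cdot 16 \cdot 20 \cdot 17 = \frac{32}{7} \cdot 20 \cdot 17 = \frac{640}{7} \cdot 17 = \frac{10880}{7}$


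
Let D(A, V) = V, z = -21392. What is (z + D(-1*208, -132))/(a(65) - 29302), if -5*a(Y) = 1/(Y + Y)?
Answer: 13990600/19046301 ≈ 0.73456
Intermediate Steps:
a(Y) = -1/(10*Y) (a(Y) = -1/(5*(Y + Y)) = -1/(2*Y)/5 = -1/(10*Y))
(z + D(-1*208, -132))/(a(65) - 29302) = (-21392 - 132)/(-1/10/65 - 29302) = -21524/(-1/10*1/65 - 29302) = -21524/(-1/650 - 29302) = -21524/(-19046301/650) = -21524*(-650/19046301) = 13990600/19046301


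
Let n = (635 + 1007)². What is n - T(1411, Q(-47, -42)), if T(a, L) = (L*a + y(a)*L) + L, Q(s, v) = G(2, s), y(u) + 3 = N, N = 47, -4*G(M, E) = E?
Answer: 2679056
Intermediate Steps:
G(M, E) = -E/4
y(u) = 44 (y(u) = -3 + 47 = 44)
Q(s, v) = -s/4
n = 2696164 (n = 1642² = 2696164)
T(a, L) = 45*L + L*a (T(a, L) = (L*a + 44*L) + L = (44*L + L*a) + L = 45*L + L*a)
n - T(1411, Q(-47, -42)) = 2696164 - (-¼*(-47))*(45 + 1411) = 2696164 - 47*1456/4 = 2696164 - 1*17108 = 2696164 - 17108 = 2679056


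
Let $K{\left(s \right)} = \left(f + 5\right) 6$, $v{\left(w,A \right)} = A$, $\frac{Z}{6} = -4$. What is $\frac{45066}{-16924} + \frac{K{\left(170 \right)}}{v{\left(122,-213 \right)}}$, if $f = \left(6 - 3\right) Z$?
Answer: $- \frac{465935}{600802} \approx -0.77552$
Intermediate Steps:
$Z = -24$ ($Z = 6 \left(-4\right) = -24$)
$f = -72$ ($f = \left(6 - 3\right) \left(-24\right) = 3 \left(-24\right) = -72$)
$K{\left(s \right)} = -402$ ($K{\left(s \right)} = \left(-72 + 5\right) 6 = \left(-67\right) 6 = -402$)
$\frac{45066}{-16924} + \frac{K{\left(170 \right)}}{v{\left(122,-213 \right)}} = \frac{45066}{-16924} - \frac{402}{-213} = 45066 \left(- \frac{1}{16924}\right) - - \frac{134}{71} = - \frac{22533}{8462} + \frac{134}{71} = - \frac{465935}{600802}$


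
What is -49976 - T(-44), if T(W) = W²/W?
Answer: -49932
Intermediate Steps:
T(W) = W
-49976 - T(-44) = -49976 - 1*(-44) = -49976 + 44 = -49932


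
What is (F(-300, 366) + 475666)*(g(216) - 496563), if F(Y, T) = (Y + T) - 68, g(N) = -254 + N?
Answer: -236215218064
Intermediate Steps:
F(Y, T) = -68 + T + Y (F(Y, T) = (T + Y) - 68 = -68 + T + Y)
(F(-300, 366) + 475666)*(g(216) - 496563) = ((-68 + 366 - 300) + 475666)*((-254 + 216) - 496563) = (-2 + 475666)*(-38 - 496563) = 475664*(-496601) = -236215218064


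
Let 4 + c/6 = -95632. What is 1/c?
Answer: -1/573816 ≈ -1.7427e-6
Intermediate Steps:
c = -573816 (c = -24 + 6*(-95632) = -24 - 573792 = -573816)
1/c = 1/(-573816) = -1/573816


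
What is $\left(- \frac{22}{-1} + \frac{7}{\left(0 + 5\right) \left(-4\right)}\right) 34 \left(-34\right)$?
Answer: $- \frac{125137}{5} \approx -25027.0$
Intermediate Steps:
$\left(- \frac{22}{-1} + \frac{7}{\left(0 + 5\right) \left(-4\right)}\right) 34 \left(-34\right) = \left(\left(-22\right) \left(-1\right) + \frac{7}{5 \left(-4\right)}\right) 34 \left(-34\right) = \left(22 + \frac{7}{-20}\right) 34 \left(-34\right) = \left(22 + 7 \left(- \frac{1}{20}\right)\right) 34 \left(-34\right) = \left(22 - \frac{7}{20}\right) 34 \left(-34\right) = \frac{433}{20} \cdot 34 \left(-34\right) = \frac{7361}{10} \left(-34\right) = - \frac{125137}{5}$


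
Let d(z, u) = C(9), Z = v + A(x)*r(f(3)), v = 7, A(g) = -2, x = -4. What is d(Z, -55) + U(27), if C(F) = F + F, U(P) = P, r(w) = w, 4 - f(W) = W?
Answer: 45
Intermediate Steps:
f(W) = 4 - W
Z = 5 (Z = 7 - 2*(4 - 1*3) = 7 - 2*(4 - 3) = 7 - 2*1 = 7 - 2 = 5)
C(F) = 2*F
d(z, u) = 18 (d(z, u) = 2*9 = 18)
d(Z, -55) + U(27) = 18 + 27 = 45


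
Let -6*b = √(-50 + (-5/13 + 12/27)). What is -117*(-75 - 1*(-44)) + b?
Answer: 3627 - I*√75959/234 ≈ 3627.0 - 1.1778*I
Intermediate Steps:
b = -I*√75959/234 (b = -√(-50 + (-5/13 + 12/27))/6 = -√(-50 + (-5*1/13 + 12*(1/27)))/6 = -√(-50 + (-5/13 + 4/9))/6 = -√(-50 + 7/117)/6 = -I*√75959/234 ≈ -1.1778*I)
-117*(-75 - 1*(-44)) + b = -117*(-75 - 1*(-44)) - I*√75959/234 = -117*(-75 + 44) - I*√75959/234 = -117*(-31) - I*√75959/234 = 3627 - I*√75959/234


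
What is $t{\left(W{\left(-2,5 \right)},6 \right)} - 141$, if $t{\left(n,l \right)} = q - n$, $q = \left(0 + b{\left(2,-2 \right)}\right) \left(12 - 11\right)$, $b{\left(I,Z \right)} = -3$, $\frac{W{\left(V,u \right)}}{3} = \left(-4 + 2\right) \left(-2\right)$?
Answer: $-156$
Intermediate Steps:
$W{\left(V,u \right)} = 12$ ($W{\left(V,u \right)} = 3 \left(-4 + 2\right) \left(-2\right) = 3 \left(\left(-2\right) \left(-2\right)\right) = 3 \cdot 4 = 12$)
$q = -3$ ($q = \left(0 - 3\right) \left(12 - 11\right) = \left(-3\right) 1 = -3$)
$t{\left(n,l \right)} = -3 - n$
$t{\left(W{\left(-2,5 \right)},6 \right)} - 141 = \left(-3 - 12\right) - 141 = -15 - 141 = -156$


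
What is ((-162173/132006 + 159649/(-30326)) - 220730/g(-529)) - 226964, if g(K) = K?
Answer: -119942956246313131/529425045681 ≈ -2.2655e+5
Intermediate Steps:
((-162173/132006 + 159649/(-30326)) - 220730/g(-529)) - 226964 = ((-162173/132006 + 159649/(-30326)) - 220730/(-529)) - 226964 = ((-162173*1/132006 + 159649*(-1/30326)) - 220730*(-1/529)) - 226964 = ((-162173/132006 - 159649/30326) + 220730/529) - 226964 = (-6498171073/1000803489 + 220730/529) - 226964 = 217469821629353/529425045681 - 226964 = -119942956246313131/529425045681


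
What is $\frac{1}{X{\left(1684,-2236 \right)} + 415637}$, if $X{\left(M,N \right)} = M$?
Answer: $\frac{1}{417321} \approx 2.3962 \cdot 10^{-6}$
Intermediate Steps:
$\frac{1}{X{\left(1684,-2236 \right)} + 415637} = \frac{1}{1684 + 415637} = \frac{1}{417321}$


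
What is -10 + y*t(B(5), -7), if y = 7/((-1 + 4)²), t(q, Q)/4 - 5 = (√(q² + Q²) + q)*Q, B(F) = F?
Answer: -310/3 - 196*√74/9 ≈ -290.67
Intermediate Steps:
t(q, Q) = 20 + 4*Q*(q + √(Q² + q²)) (t(q, Q) = 20 + 4*((√(q² + Q²) + q)*Q) = 20 + 4*((√(Q² + q²) + q)*Q) = 20 + 4*((q + √(Q² + q²))*Q) = 20 + 4*(Q*(q + √(Q² + q²))) = 20 + 4*Q*(q + √(Q² + q²)))
y = 7/9 (y = 7/(3²) = 7/9 ≈ 0.77778)
-10 + y*t(B(5), -7) = -10 + 7*(20 + 4*(-7)*5 + 4*(-7)*√((-7)² + 5²))/9 = -10 + 7*(20 - 140 + 4*(-7)*√(49 + 25))/9 = -10 + 7*(20 - 140 + 4*(-7)*√74)/9 = -10 + 7*(20 - 140 - 28*√74)/9 = -10 + 7*(-120 - 28*√74)/9 = -10 + (-280/3 - 196*√74/9) = -310/3 - 196*√74/9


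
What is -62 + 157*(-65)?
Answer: -10267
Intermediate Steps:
-62 + 157*(-65) = -62 - 10205 = -10267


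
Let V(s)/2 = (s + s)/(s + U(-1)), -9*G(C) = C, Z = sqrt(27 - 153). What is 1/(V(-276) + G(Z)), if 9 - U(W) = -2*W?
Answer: 1336392/5991199 + 217083*I*sqrt(14)/11982398 ≈ 0.22306 + 0.067787*I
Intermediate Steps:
U(W) = 9 + 2*W (U(W) = 9 - (-2)*W = 9 + 2*W)
Z = 3*I*sqrt(14) (Z = sqrt(-126) = 3*I*sqrt(14) ≈ 11.225*I)
G(C) = -C/9
V(s) = 4*s/(7 + s) (V(s) = 2*((s + s)/(s + (9 + 2*(-1)))) = 2*((2*s)/(s + (9 - 2))) = 2*((2*s)/(s + 7)) = 2*((2*s)/(7 + s)) = 2*(2*s/(7 + s)) = 4*s/(7 + s))
1/(V(-276) + G(Z)) = 1/(4*(-276)/(7 - 276) - I*sqrt(14)/3) = 1/(4*(-276)/(-269) - I*sqrt(14)/3) = 1/(4*(-276)*(-1/269) - I*sqrt(14)/3) = 1/(1104/269 - I*sqrt(14)/3)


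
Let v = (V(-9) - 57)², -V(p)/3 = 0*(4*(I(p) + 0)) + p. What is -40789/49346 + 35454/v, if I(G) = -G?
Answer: 71366791/1850475 ≈ 38.567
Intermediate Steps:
V(p) = -3*p (V(p) = -3*(0*(4*(-p + 0)) + p) = -3*(0*(4*(-p)) + p) = -3*(0*(-4*p) + p) = -3*(0 + p) = -3*p)
v = 900 (v = (-3*(-9) - 57)² = (27 - 57)² = (-30)² = 900)
-40789/49346 + 35454/v = -40789/49346 + 35454/900 = -40789*1/49346 + 35454*(1/900) = -40789/49346 + 5909/150 = 71366791/1850475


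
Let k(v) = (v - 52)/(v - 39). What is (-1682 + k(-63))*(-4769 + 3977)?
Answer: 22631268/17 ≈ 1.3313e+6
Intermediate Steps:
k(v) = (-52 + v)/(-39 + v)
(-1682 + k(-63))*(-4769 + 3977) = (-1682 + (-52 - 63)/(-39 - 63))*(-4769 + 3977) = (-1682 - 115/(-102))*(-792) = (-1682 - 1/102*(-115))*(-792) = (-1682 + 115/102)*(-792) = -171449/102*(-792) = 22631268/17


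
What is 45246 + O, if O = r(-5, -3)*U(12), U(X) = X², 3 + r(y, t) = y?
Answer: 44094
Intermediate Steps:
r(y, t) = -3 + y
O = -1152 (O = (-3 - 5)*12² = -8*144 = -1152)
45246 + O = 45246 - 1152 = 44094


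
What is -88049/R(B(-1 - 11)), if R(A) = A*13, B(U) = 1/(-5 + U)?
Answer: 115141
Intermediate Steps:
R(A) = 13*A
-88049/R(B(-1 - 11)) = -88049/(13/(-5 + (-1 - 11))) = -88049/(13/(-5 - 12)) = -88049/(13/(-17)) = -88049/(13*(-1/17)) = -88049/(-13/17) = -88049*(-17/13) = 115141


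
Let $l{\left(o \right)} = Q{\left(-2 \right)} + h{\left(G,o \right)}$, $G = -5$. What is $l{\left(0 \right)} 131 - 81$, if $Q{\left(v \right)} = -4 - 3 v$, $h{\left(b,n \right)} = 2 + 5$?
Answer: $1098$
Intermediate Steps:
$h{\left(b,n \right)} = 7$
$l{\left(o \right)} = 9$ ($l{\left(o \right)} = \left(-4 - -6\right) + 7 = \left(-4 + 6\right) + 7 = 2 + 7 = 9$)
$l{\left(0 \right)} 131 - 81 = 9 \cdot 131 - 81 = 1179 - 81 = 1098$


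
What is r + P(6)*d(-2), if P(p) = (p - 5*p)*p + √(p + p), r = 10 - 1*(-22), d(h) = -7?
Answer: 1040 - 14*√3 ≈ 1015.8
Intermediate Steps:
r = 32 (r = 10 + 22 = 32)
P(p) = -4*p² + √2*√p (P(p) = (-4*p)*p + √(2*p) = -4*p² + √2*√p)
r + P(6)*d(-2) = 32 + (-4*6² + √2*√6)*(-7) = 32 + (-4*36 + 2*√3)*(-7) = 32 + (-144 + 2*√3)*(-7) = 32 + (1008 - 14*√3) = 1040 - 14*√3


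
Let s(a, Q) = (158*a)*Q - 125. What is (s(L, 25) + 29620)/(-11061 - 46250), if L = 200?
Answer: -819495/57311 ≈ -14.299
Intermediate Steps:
s(a, Q) = -125 + 158*Q*a (s(a, Q) = 158*Q*a - 125 = -125 + 158*Q*a)
(s(L, 25) + 29620)/(-11061 - 46250) = ((-125 + 158*25*200) + 29620)/(-11061 - 46250) = ((-125 + 790000) + 29620)/(-57311) = (789875 + 29620)*(-1/57311) = 819495*(-1/57311) = -819495/57311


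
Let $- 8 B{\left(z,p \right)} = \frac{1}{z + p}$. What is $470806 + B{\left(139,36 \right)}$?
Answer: $\frac{659128399}{1400} \approx 4.7081 \cdot 10^{5}$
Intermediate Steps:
$B{\left(z,p \right)} = - \frac{1}{8 \left(p + z\right)}$ ($B{\left(z,p \right)} = - \frac{1}{8 \left(z + p\right)} = - \frac{1}{8 \left(p + z\right)}$)
$470806 + B{\left(139,36 \right)} = 470806 - \frac{1}{8 \cdot 36 + 8 \cdot 139} = 470806 - \frac{1}{288 + 1112} = 470806 - \frac{1}{1400} = \frac{659128399}{1400}$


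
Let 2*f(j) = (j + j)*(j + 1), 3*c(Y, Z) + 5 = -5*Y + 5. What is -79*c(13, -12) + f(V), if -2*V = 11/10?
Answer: 2053703/1200 ≈ 1711.4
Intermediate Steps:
c(Y, Z) = -5*Y/3 (c(Y, Z) = -5/3 + (-5*Y + 5)/3 = -5/3 + (5 - 5*Y)/3 = -5/3 + (5/3 - 5*Y/3) = -5*Y/3)
V = -11/20 (V = -11/(2*10) = -½*11/10 = -11/20 ≈ -0.55000)
f(j) = j*(1 + j) (f(j) = ((j + j)*(j + 1))/2 = ((2*j)*(1 + j))/2 = (2*j*(1 + j))/2 = j*(1 + j))
-79*c(13, -12) + f(V) = -(-395)*13/3 - 11*(1 - 11/20)/20 = -79*(-65/3) - 11/20*9/20 = 5135/3 - 99/400 = 2053703/1200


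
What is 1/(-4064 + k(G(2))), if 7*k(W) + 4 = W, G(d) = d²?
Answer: -1/4064 ≈ -0.00024606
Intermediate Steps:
k(W) = -4/7 + W/7
1/(-4064 + k(G(2))) = 1/(-4064 + (-4/7 + (⅐)*2²)) = 1/(-4064 + (-4/7 + (⅐)*4)) = 1/(-4064 + (-4/7 + 4/7)) = 1/(-4064 + 0) = 1/(-4064) = -1/4064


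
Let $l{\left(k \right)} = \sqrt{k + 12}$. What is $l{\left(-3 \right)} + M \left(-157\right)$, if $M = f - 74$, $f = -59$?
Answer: $20884$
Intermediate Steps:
$l{\left(k \right)} = \sqrt{12 + k}$
$M = -133$ ($M = -59 - 74 = -133$)
$l{\left(-3 \right)} + M \left(-157\right) = \sqrt{12 - 3} - -20881 = \sqrt{9} + 20881 = 3 + 20881 = 20884$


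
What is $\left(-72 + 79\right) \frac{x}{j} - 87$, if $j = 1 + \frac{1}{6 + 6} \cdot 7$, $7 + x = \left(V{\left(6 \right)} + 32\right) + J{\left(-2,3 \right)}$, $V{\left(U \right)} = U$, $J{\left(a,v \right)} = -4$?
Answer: $\frac{615}{19} \approx 32.368$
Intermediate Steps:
$x = 27$ ($x = -7 + \left(\left(6 + 32\right) - 4\right) = -7 + \left(38 - 4\right) = -7 + 34 = 27$)
$j = \frac{19}{12}$ ($j = 1 + \frac{1}{12} \cdot 7 = 1 + \frac{7}{12} = \frac{19}{12} \approx 1.5833$)
$\left(-72 + 79\right) \frac{x}{j} - 87 = \left(-72 + 79\right) \frac{27}{\frac{19}{12}} - 87 = 7 \cdot 27 \cdot \frac{12}{19} - 87 = 7 \cdot \frac{324}{19} - 87 = \frac{2268}{19} - 87 = \frac{615}{19}$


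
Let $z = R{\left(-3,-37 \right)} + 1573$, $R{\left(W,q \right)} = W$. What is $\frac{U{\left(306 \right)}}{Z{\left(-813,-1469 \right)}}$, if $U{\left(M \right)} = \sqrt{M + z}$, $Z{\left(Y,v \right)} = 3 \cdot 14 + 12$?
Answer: $\frac{\sqrt{469}}{27} \approx 0.80209$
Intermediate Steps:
$Z{\left(Y,v \right)} = 54$ ($Z{\left(Y,v \right)} = 42 + 12 = 54$)
$z = 1570$ ($z = -3 + 1573 = 1570$)
$U{\left(M \right)} = \sqrt{1570 + M}$ ($U{\left(M \right)} = \sqrt{M + 1570} = \sqrt{1570 + M}$)
$\frac{U{\left(306 \right)}}{Z{\left(-813,-1469 \right)}} = \frac{\sqrt{1570 + 306}}{54} = \sqrt{1876} \cdot \frac{1}{54} = 2 \sqrt{469} \cdot \frac{1}{54} = \frac{\sqrt{469}}{27}$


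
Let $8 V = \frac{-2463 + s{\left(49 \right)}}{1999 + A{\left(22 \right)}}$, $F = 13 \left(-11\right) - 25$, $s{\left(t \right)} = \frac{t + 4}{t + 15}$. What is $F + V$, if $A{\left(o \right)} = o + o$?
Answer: $- \frac{175888267}{1046016} \approx -168.15$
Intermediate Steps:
$s{\left(t \right)} = \frac{4 + t}{15 + t}$
$F = -168$ ($F = -143 - 25 = -168$)
$A{\left(o \right)} = 2 o$
$V = - \frac{157579}{1046016}$ ($V = \frac{\left(-2463 + \frac{4 + 49}{15 + 49}\right) \frac{1}{1999 + 2 \cdot 22}}{8} = \frac{\left(-2463 + \frac{1}{64} \cdot 53\right) \frac{1}{1999 + 44}}{8} = \frac{\left(-2463 + \frac{1}{64} \cdot 53\right) \frac{1}{2043}}{8} = \frac{\left(-2463 + \frac{53}{64}\right) \frac{1}{2043}}{8} = \frac{\left(- \frac{157579}{64}\right) \frac{1}{2043}}{8} = \frac{1}{8} \left(- \frac{157579}{130752}\right) = - \frac{157579}{1046016} \approx -0.15065$)
$F + V = -168 - \frac{157579}{1046016} = - \frac{175888267}{1046016}$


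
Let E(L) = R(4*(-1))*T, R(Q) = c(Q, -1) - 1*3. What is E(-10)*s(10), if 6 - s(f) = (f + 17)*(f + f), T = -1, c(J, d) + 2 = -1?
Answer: -3204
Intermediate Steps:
c(J, d) = -3 (c(J, d) = -2 - 1 = -3)
R(Q) = -6 (R(Q) = -3 - 1*3 = -3 - 3 = -6)
s(f) = 6 - 2*f*(17 + f) (s(f) = 6 - (f + 17)*(f + f) = 6 - (17 + f)*2*f = 6 - 2*f*(17 + f))
E(L) = 6 (E(L) = -6*(-1) = 6)
E(-10)*s(10) = 6*(6 - 34*10 - 2*10²) = 6*(6 - 340 - 2*100) = 6*(6 - 340 - 200) = 6*(-534) = -3204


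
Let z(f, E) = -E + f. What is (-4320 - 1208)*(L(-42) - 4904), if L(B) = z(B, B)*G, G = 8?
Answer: 27109312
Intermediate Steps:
z(f, E) = f - E
L(B) = 0 (L(B) = (B - B)*8 = 0*8 = 0)
(-4320 - 1208)*(L(-42) - 4904) = (-4320 - 1208)*(0 - 4904) = -5528*(-4904) = 27109312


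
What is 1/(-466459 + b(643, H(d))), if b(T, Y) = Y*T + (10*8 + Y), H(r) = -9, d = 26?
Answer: -1/472175 ≈ -2.1179e-6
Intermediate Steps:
b(T, Y) = 80 + Y + T*Y (b(T, Y) = T*Y + (80 + Y) = 80 + Y + T*Y)
1/(-466459 + b(643, H(d))) = 1/(-466459 + (80 - 9 + 643*(-9))) = 1/(-466459 + (80 - 9 - 5787)) = 1/(-466459 - 5716) = 1/(-472175) = -1/472175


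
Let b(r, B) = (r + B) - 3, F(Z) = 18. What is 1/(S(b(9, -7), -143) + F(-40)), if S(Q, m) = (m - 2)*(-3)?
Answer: 1/453 ≈ 0.0022075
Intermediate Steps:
b(r, B) = -3 + B + r (b(r, B) = (B + r) - 3 = -3 + B + r)
S(Q, m) = 6 - 3*m (S(Q, m) = (-2 + m)*(-3) = 6 - 3*m)
1/(S(b(9, -7), -143) + F(-40)) = 1/((6 - 3*(-143)) + 18) = 1/((6 + 429) + 18) = 1/(435 + 18) = 1/453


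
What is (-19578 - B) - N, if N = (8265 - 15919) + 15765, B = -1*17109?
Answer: -10580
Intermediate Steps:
B = -17109
N = 8111 (N = -7654 + 15765 = 8111)
(-19578 - B) - N = (-19578 - 1*(-17109)) - 1*8111 = (-19578 + 17109) - 8111 = -2469 - 8111 = -10580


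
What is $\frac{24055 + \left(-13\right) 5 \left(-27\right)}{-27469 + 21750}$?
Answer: $- \frac{25810}{5719} \approx -4.513$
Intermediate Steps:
$\frac{24055 + \left(-13\right) 5 \left(-27\right)}{-27469 + 21750} = \frac{24055 - -1755}{-5719} = \left(24055 + 1755\right) \left(- \frac{1}{5719}\right) = 25810 \left(- \frac{1}{5719}\right) = - \frac{25810}{5719}$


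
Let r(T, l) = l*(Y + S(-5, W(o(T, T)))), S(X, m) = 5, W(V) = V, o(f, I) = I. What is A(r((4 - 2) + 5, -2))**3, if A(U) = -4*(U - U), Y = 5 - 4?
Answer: 0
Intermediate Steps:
Y = 1
r(T, l) = 6*l (r(T, l) = l*(1 + 5) = l*6 = 6*l)
A(U) = 0 (A(U) = -4*0 = 0)
A(r((4 - 2) + 5, -2))**3 = 0**3 = 0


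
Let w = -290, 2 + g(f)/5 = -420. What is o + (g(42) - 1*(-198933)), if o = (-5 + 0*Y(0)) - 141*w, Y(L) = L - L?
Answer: 237708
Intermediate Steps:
g(f) = -2110 (g(f) = -10 + 5*(-420) = -10 - 2100 = -2110)
Y(L) = 0
o = 40885 (o = (-5 + 0*0) - 141*(-290) = (-5 + 0) + 40890 = -5 + 40890 = 40885)
o + (g(42) - 1*(-198933)) = 40885 + (-2110 - 1*(-198933)) = 40885 + (-2110 + 198933) = 40885 + 196823 = 237708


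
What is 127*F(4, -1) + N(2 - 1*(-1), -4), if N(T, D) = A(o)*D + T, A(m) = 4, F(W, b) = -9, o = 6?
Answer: -1156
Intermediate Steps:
N(T, D) = T + 4*D (N(T, D) = 4*D + T = T + 4*D)
127*F(4, -1) + N(2 - 1*(-1), -4) = 127*(-9) + ((2 - 1*(-1)) + 4*(-4)) = -1143 + ((2 + 1) - 16) = -1143 + (3 - 16) = -1143 - 13 = -1156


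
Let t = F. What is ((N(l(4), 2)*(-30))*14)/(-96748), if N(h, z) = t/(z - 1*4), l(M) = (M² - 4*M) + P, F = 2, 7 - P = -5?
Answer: -105/24187 ≈ -0.0043412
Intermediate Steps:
P = 12 (P = 7 - 1*(-5) = 7 + 5 = 12)
l(M) = 12 + M² - 4*M (l(M) = (M² - 4*M) + 12 = 12 + M² - 4*M)
t = 2
N(h, z) = 2/(-4 + z) (N(h, z) = 2/(z - 1*4) = 2/(z - 4) = 2/(-4 + z))
((N(l(4), 2)*(-30))*14)/(-96748) = (((2/(-4 + 2))*(-30))*14)/(-96748) = (((2/(-2))*(-30))*14)*(-1/96748) = (((2*(-½))*(-30))*14)*(-1/96748) = (-1*(-30)*14)*(-1/96748) = (30*14)*(-1/96748) = 420*(-1/96748) = -105/24187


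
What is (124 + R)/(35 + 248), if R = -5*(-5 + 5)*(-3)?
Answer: 124/283 ≈ 0.43816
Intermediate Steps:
R = 0 (R = -5*0*(-3) = 0*(-3) = 0)
(124 + R)/(35 + 248) = (124 + 0)/(35 + 248) = 124/283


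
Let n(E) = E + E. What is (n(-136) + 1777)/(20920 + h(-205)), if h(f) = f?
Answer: 301/4143 ≈ 0.072653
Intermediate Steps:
n(E) = 2*E
(n(-136) + 1777)/(20920 + h(-205)) = (2*(-136) + 1777)/(20920 - 205) = (-272 + 1777)/20715 = 1505*(1/20715) = 301/4143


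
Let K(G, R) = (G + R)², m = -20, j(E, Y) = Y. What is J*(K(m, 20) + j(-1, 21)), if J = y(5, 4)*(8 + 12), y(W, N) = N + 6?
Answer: 4200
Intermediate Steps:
y(W, N) = 6 + N
J = 200 (J = (6 + 4)*(8 + 12) = 10*20 = 200)
J*(K(m, 20) + j(-1, 21)) = 200*((-20 + 20)² + 21) = 200*(0² + 21) = 200*(0 + 21) = 200*21 = 4200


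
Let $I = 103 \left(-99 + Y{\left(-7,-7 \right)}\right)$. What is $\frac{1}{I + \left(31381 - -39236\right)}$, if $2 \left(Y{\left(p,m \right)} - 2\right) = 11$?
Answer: $\frac{2}{122385} \approx 1.6342 \cdot 10^{-5}$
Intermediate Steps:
$Y{\left(p,m \right)} = \frac{15}{2}$ ($Y{\left(p,m \right)} = 2 + \frac{1}{2} \cdot 11 = 2 + \frac{11}{2} = \frac{15}{2}$)
$I = - \frac{18849}{2}$ ($I = 103 \left(-99 + \frac{15}{2}\right) = 103 \left(- \frac{183}{2}\right) = - \frac{18849}{2} \approx -9424.5$)
$\frac{1}{I + \left(31381 - -39236\right)} = \frac{1}{- \frac{18849}{2} + \left(31381 - -39236\right)} = \frac{1}{- \frac{18849}{2} + \left(31381 + 39236\right)} = \frac{1}{- \frac{18849}{2} + 70617} = \frac{1}{\frac{122385}{2}} = \frac{2}{122385}$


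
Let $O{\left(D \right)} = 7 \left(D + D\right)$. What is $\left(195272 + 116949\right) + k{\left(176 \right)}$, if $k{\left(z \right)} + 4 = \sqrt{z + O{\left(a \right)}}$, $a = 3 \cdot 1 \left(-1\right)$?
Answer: $312217 + \sqrt{134} \approx 3.1223 \cdot 10^{5}$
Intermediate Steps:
$a = -3$ ($a = 3 \left(-1\right) = -3$)
$O{\left(D \right)} = 14 D$ ($O{\left(D \right)} = 7 \cdot 2 D = 14 D$)
$k{\left(z \right)} = -4 + \sqrt{-42 + z}$ ($k{\left(z \right)} = -4 + \sqrt{z + 14 \left(-3\right)} = -4 + \sqrt{z - 42} = -4 + \sqrt{-42 + z}$)
$\left(195272 + 116949\right) + k{\left(176 \right)} = \left(195272 + 116949\right) - \left(4 - \sqrt{-42 + 176}\right) = 312221 - \left(4 - \sqrt{134}\right) = 312217 + \sqrt{134}$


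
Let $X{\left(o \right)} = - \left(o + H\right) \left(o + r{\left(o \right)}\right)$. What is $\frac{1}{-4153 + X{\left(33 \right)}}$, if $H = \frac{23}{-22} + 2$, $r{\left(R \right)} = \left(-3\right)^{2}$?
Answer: $- \frac{11}{61370} \approx -0.00017924$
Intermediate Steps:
$r{\left(R \right)} = 9$
$H = \frac{21}{22}$ ($H = 23 \left(- \frac{1}{22}\right) + 2 = - \frac{23}{22} + 2 = \frac{21}{22} \approx 0.95455$)
$X{\left(o \right)} = - \left(9 + o\right) \left(\frac{21}{22} + o\right)$ ($X{\left(o \right)} = - \left(o + \frac{21}{22}\right) \left(o + 9\right) = - \left(\frac{21}{22} + o\right) \left(9 + o\right) = - \left(9 + o\right) \left(\frac{21}{22} + o\right)$)
$\frac{1}{-4153 + X{\left(33 \right)}} = \frac{1}{-4153 - \frac{15687}{11}} = \frac{1}{- \frac{61370}{11}} = - \frac{11}{61370}$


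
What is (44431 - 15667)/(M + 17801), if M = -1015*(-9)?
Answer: 7191/6734 ≈ 1.0679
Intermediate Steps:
M = 9135
(44431 - 15667)/(M + 17801) = (44431 - 15667)/(9135 + 17801) = 28764/26936 = 28764*(1/26936) = 7191/6734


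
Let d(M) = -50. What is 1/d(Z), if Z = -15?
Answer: -1/50 ≈ -0.020000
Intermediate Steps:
1/d(Z) = 1/(-50) = -1/50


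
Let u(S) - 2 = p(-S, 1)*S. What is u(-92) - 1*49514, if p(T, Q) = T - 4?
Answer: -57608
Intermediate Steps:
p(T, Q) = -4 + T
u(S) = 2 + S*(-4 - S) (u(S) = 2 + (-4 - S)*S = 2 + S*(-4 - S))
u(-92) - 1*49514 = (2 - 1*(-92)*(4 - 92)) - 1*49514 = (2 - 1*(-92)*(-88)) - 49514 = (2 - 8096) - 49514 = -8094 - 49514 = -57608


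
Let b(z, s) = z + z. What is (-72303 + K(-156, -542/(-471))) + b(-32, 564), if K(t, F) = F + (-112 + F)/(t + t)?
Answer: -5317127035/73476 ≈ -72366.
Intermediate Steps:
b(z, s) = 2*z
K(t, F) = F + (-112 + F)/(2*t) (K(t, F) = F + (-112 + F)/((2*t)) = F + (-112 + F)*(1/(2*t)) = F + (-112 + F)/(2*t))
(-72303 + K(-156, -542/(-471))) + b(-32, 564) = (-72303 + (-56 + (-542/(-471))/2 - 542/(-471)*(-156))/(-156)) + 2*(-32) = (-72303 - (-56 + (-542*(-1/471))/2 - 542*(-1/471)*(-156))/156) - 64 = (-72303 - (-56 + (½)*(542/471) + (542/471)*(-156))/156) - 64 = (-72303 - (-56 + 271/471 - 28184/157)/156) - 64 = (-72303 - 1/156*(-110657/471)) - 64 = (-72303 + 110657/73476) - 64 = -5312424571/73476 - 64 = -5317127035/73476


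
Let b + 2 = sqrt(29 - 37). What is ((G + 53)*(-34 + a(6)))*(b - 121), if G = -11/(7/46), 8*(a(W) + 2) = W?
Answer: -2341305/28 + 19035*I*sqrt(2)/14 ≈ -83618.0 + 1922.8*I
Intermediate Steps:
a(W) = -2 + W/8
G = -506/7 (G = -11/(7*(1/46)) = -11/7/46 = -11*46/7 = -506/7 ≈ -72.286)
b = -2 + 2*I*sqrt(2) (b = -2 + sqrt(29 - 37) = -2 + sqrt(-8) = -2 + 2*I*sqrt(2) ≈ -2.0 + 2.8284*I)
((G + 53)*(-34 + a(6)))*(b - 121) = ((-506/7 + 53)*(-34 + (-2 + (1/8)*6)))*((-2 + 2*I*sqrt(2)) - 121) = (-135*(-34 + (-2 + 3/4))/7)*(-123 + 2*I*sqrt(2)) = (-135*(-34 - 5/4)/7)*(-123 + 2*I*sqrt(2)) = (-135/7*(-141/4))*(-123 + 2*I*sqrt(2)) = 19035*(-123 + 2*I*sqrt(2))/28 = -2341305/28 + 19035*I*sqrt(2)/14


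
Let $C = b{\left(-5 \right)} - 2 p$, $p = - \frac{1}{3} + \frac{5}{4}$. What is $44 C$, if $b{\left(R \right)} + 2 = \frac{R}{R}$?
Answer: $- \frac{374}{3} \approx -124.67$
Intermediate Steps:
$b{\left(R \right)} = -1$ ($b{\left(R \right)} = -2 + \frac{R}{R} = -2 + 1 = -1$)
$p = \frac{11}{12}$ ($p = \left(-1\right) \frac{1}{3} + 5 \cdot \frac{1}{4} = - \frac{1}{3} + \frac{5}{4} = \frac{11}{12} \approx 0.91667$)
$C = - \frac{17}{6}$ ($C = -1 - \frac{11}{6} = - \frac{17}{6} \approx -2.8333$)
$44 C = 44 \left(- \frac{17}{6}\right) = - \frac{374}{3}$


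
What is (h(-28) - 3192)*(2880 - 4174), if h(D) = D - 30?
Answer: 4205500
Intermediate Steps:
h(D) = -30 + D
(h(-28) - 3192)*(2880 - 4174) = ((-30 - 28) - 3192)*(2880 - 4174) = (-58 - 3192)*(-1294) = -3250*(-1294) = 4205500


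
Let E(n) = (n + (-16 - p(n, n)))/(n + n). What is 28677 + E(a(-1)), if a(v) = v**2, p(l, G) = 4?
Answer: 57335/2 ≈ 28668.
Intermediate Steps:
E(n) = (-20 + n)/(2*n) (E(n) = (n + (-16 - 1*4))/(n + n) = (n + (-16 - 4))/((2*n)) = (n - 20)*(1/(2*n)) = (-20 + n)*(1/(2*n)) = (-20 + n)/(2*n))
28677 + E(a(-1)) = 28677 + (-20 + (-1)**2)/(2*((-1)**2)) = 28677 + (1/2)*(-20 + 1)/1 = 28677 + (1/2)*1*(-19) = 28677 - 19/2 = 57335/2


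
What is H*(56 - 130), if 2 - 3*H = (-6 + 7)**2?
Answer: -74/3 ≈ -24.667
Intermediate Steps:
H = 1/3 (H = 2/3 - (-6 + 7)**2/3 = 2/3 - 1/3*1**2 = 2/3 - 1/3*1 = 2/3 - 1/3 = 1/3 ≈ 0.33333)
H*(56 - 130) = (56 - 130)/3 = (1/3)*(-74) = -74/3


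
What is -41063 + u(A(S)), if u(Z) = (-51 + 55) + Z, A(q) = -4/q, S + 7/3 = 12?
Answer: -1190723/29 ≈ -41059.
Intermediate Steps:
S = 29/3 (S = -7/3 + 12 = 29/3 ≈ 9.6667)
u(Z) = 4 + Z
-41063 + u(A(S)) = -41063 + (4 - 4/29/3) = -41063 + (4 - 4*3/29) = -41063 + (4 - 12/29) = -41063 + 104/29 = -1190723/29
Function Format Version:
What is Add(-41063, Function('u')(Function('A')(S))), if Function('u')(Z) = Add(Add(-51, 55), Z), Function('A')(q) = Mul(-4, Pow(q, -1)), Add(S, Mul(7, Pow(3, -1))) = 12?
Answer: Rational(-1190723, 29) ≈ -41059.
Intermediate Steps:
S = Rational(29, 3) (S = Add(Rational(-7, 3), 12) = Rational(29, 3) ≈ 9.6667)
Function('u')(Z) = Add(4, Z)
Add(-41063, Function('u')(Function('A')(S))) = Add(-41063, Add(4, Mul(-4, Pow(Rational(29, 3), -1)))) = Add(-41063, Add(4, Mul(-4, Rational(3, 29)))) = Add(-41063, Add(4, Rational(-12, 29))) = Add(-41063, Rational(104, 29)) = Rational(-1190723, 29)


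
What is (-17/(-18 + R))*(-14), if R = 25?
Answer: 34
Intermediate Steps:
(-17/(-18 + R))*(-14) = (-17/(-18 + 25))*(-14) = (-17/7)*(-14) = ((⅐)*(-17))*(-14) = -17/7*(-14) = 34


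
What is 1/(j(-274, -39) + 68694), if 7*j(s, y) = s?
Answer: 7/480584 ≈ 1.4566e-5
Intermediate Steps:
j(s, y) = s/7
1/(j(-274, -39) + 68694) = 1/((1/7)*(-274) + 68694) = 1/(-274/7 + 68694) = 1/(480584/7) = 7/480584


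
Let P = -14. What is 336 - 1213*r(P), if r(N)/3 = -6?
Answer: 22170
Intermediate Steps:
r(N) = -18 (r(N) = 3*(-6) = -18)
336 - 1213*r(P) = 336 - 1213*(-18) = 336 + 21834 = 22170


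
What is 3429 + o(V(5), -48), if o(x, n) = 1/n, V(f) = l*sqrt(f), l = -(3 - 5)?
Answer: 164591/48 ≈ 3429.0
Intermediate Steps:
l = 2 (l = -1*(-2) = 2)
V(f) = 2*sqrt(f)
3429 + o(V(5), -48) = 3429 + 1/(-48) = 3429 - 1/48 = 164591/48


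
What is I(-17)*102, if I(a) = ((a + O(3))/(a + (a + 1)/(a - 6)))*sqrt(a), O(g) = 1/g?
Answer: 1564*I*sqrt(17)/15 ≈ 429.9*I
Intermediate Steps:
I(a) = sqrt(a)*(1/3 + a)/(a + (1 + a)/(-6 + a)) (I(a) = ((a + 1/3)/(a + (a + 1)/(a - 6)))*sqrt(a) = ((a + 1/3)/(a + (1 + a)/(-6 + a)))*sqrt(a) = ((1/3 + a)/(a + (1 + a)/(-6 + a)))*sqrt(a) = sqrt(a)*(1/3 + a)/(a + (1 + a)/(-6 + a)))
I(-17)*102 = (sqrt(-17)*(-2 + (-17)**2 - 17/3*(-17))/(1 + (-17)**2 - 5*(-17)))*102 = ((I*sqrt(17))*(-2 + 289 + 289/3)/(1 + 289 + 85))*102 = ((I*sqrt(17))*(1150/3)/375)*102 = ((I*sqrt(17))*(1/375)*(1150/3))*102 = (46*I*sqrt(17)/45)*102 = 1564*I*sqrt(17)/15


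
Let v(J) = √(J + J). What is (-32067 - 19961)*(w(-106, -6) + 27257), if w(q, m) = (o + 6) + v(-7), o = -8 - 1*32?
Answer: -1416358244 - 52028*I*√14 ≈ -1.4164e+9 - 1.9467e+5*I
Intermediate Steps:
v(J) = √2*√J (v(J) = √(2*J) = √2*√J)
o = -40 (o = -8 - 32 = -40)
w(q, m) = -34 + I*√14 (w(q, m) = (-40 + 6) + √2*√(-7) = -34 + √2*(I*√7) = -34 + I*√14)
(-32067 - 19961)*(w(-106, -6) + 27257) = (-32067 - 19961)*((-34 + I*√14) + 27257) = -52028*(27223 + I*√14) = -1416358244 - 52028*I*√14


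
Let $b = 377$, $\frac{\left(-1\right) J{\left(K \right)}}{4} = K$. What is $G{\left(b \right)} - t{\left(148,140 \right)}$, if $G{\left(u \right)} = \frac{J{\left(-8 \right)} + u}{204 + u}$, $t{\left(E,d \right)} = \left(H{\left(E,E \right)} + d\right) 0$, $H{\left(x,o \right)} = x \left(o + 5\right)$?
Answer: $\frac{409}{581} \approx 0.70396$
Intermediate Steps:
$H{\left(x,o \right)} = x \left(5 + o\right)$
$t{\left(E,d \right)} = 0$ ($t{\left(E,d \right)} = \left(E \left(5 + E\right) + d\right) 0 = \left(d + E \left(5 + E\right)\right) 0 = 0$)
$J{\left(K \right)} = - 4 K$
$G{\left(u \right)} = \frac{32 + u}{204 + u}$ ($G{\left(u \right)} = \frac{\left(-4\right) \left(-8\right) + u}{204 + u} = \frac{32 + u}{204 + u}$)
$G{\left(b \right)} - t{\left(148,140 \right)} = \frac{32 + 377}{204 + 377} - 0 = \frac{1}{581} \cdot 409 + 0 = \frac{409}{581} + 0 = \frac{409}{581}$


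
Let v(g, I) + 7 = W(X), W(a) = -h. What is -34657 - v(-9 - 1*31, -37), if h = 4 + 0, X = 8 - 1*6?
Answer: -34646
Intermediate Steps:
X = 2 (X = 8 - 6 = 2)
h = 4
W(a) = -4 (W(a) = -1*4 = -4)
v(g, I) = -11 (v(g, I) = -7 - 4 = -11)
-34657 - v(-9 - 1*31, -37) = -34657 - 1*(-11) = -34657 + 11 = -34646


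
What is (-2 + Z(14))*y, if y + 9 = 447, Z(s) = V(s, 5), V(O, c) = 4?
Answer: 876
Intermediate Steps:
Z(s) = 4
y = 438 (y = -9 + 447 = 438)
(-2 + Z(14))*y = (-2 + 4)*438 = 2*438 = 876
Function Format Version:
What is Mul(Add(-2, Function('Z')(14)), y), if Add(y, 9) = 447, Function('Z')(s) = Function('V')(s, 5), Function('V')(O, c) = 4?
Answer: 876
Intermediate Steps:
Function('Z')(s) = 4
y = 438 (y = Add(-9, 447) = 438)
Mul(Add(-2, Function('Z')(14)), y) = Mul(Add(-2, 4), 438) = Mul(2, 438) = 876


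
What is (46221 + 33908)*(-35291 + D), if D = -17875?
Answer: -4260138414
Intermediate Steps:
(46221 + 33908)*(-35291 + D) = (46221 + 33908)*(-35291 - 17875) = 80129*(-53166) = -4260138414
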